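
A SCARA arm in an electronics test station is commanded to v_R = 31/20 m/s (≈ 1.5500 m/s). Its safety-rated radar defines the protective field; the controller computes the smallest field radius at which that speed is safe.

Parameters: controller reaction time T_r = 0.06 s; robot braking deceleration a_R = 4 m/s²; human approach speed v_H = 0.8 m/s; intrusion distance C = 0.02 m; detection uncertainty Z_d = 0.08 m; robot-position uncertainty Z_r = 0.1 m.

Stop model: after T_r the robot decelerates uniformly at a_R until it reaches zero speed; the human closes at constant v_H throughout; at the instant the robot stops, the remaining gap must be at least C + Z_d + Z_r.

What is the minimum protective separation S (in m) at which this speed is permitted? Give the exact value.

T_s = v_R/a_R = (31/20)/4 = 0.3875 s
robot in T_r: 1.5500·0.0600 = 0.0930 m
robot under decel: 1.5500²/(2·4.0000) = 0.3003 m
person approaches 0.8000·(0.0600+0.3875) = 0.3580 m
margins: 0.0200+0.0800+0.1000 = 0.2000 m
S_min ≈ 0.0930+0.3003+0.3580+0.2000  ⇒  S_min = 15221/16000 m

S_min = 15221/16000 m = 0.9513 m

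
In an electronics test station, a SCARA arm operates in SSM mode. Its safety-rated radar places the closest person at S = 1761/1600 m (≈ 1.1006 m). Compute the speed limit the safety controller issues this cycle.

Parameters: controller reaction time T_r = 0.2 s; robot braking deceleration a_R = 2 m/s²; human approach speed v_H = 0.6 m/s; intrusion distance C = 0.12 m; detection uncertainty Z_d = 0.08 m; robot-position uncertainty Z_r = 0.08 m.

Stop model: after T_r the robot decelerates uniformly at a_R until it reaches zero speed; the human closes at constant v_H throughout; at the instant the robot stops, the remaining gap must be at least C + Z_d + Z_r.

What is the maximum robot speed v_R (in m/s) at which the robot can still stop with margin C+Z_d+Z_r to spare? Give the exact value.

v_R_max = 19/20 m/s = 0.9500 m/s

at the boundary: (1/4)·v² + (1/2)·v + (-1121/1600) = 0
  disc = (1/2)² − 4·(1/4)·(-1121/1600) = 1521/1600 ; √disc = 39/40
  v_R = (−(1/2) + 39/40) / (2·(1/4)) = 19/20 m/s
check:
braking lasts T_s = (19/20)/2 = 0.4750 s
robot in T_r: 0.9500·0.2000 = 0.1900 m
robot covers 0.9500·0.4750 − ½·2.0000·0.4750² = 0.2256 m while stopping
human closes 0.6000·0.6750 = 0.4050 m
residual clearance needed = 0.1200+0.0800+0.0800 = 0.2800 m
sum ≈ 0.1900+0.2256+0.4050+0.2800 ≈ 1.1006 m = S ✓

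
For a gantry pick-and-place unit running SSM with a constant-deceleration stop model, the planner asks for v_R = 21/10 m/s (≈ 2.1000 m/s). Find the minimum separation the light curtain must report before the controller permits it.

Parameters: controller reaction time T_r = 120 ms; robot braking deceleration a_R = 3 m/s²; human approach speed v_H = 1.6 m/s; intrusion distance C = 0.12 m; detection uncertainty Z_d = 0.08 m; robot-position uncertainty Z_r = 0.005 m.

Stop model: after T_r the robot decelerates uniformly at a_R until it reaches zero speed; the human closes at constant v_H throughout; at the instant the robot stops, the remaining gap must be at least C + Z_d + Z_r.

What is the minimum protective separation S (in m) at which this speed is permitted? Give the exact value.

T_s = v_R/a_R = (21/10)/3 = 0.7000 s
robot covers v_R·T_r = 2.1000·0.1200 = 0.2520 m before braking
robot under decel: 2.1000²/(2·3.0000) = 0.7350 m
human closes 1.6000·0.8200 = 1.3120 m
margins: 0.1200+0.0800+0.0050 = 0.2050 m
S_min ≈ 0.2520+0.7350+1.3120+0.2050  ⇒  S_min = 313/125 m

S_min = 313/125 m = 2.5040 m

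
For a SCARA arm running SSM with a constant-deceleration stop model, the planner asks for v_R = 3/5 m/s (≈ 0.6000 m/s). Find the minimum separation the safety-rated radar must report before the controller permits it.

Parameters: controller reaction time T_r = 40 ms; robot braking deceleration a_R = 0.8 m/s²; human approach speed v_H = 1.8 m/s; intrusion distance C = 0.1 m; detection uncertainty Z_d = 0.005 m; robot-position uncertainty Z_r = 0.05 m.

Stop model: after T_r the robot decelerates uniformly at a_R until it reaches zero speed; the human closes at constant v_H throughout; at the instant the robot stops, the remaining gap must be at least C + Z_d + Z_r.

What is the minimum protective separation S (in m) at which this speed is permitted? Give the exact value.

T_s = v_R/a_R = (3/5)/(4/5) = 0.7500 s
reaction-phase robot travel = 0.6000·0.0400 = 0.0240 m
braking distance = 0.6000²/(2·0.8000) = 0.2250 m
person approaches 1.8000·(0.0400+0.7500) = 1.4220 m
C+Z_d+Z_r = 0.1000+0.0050+0.0500 = 0.1550 m
S_min ≈ 0.0240+0.2250+1.4220+0.1550  ⇒  S_min = 913/500 m

S_min = 913/500 m = 1.8260 m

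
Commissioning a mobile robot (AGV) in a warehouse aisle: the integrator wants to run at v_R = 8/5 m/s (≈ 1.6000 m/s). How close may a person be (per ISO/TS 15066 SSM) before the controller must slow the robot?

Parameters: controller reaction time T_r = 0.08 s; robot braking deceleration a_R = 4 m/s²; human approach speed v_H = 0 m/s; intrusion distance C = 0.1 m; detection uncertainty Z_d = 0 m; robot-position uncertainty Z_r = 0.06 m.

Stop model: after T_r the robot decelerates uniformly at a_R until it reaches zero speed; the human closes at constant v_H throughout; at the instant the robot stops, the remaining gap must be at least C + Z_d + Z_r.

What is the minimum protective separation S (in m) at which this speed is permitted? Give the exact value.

stop time T_s = (8/5)/4 = 0.4000 s
reaction-phase robot travel = 1.6000·0.0800 = 0.1280 m
braking distance = 1.6000²/(2·4.0000) = 0.3200 m
person approaches 0.0000·(0.0800+0.4000) = 0.0000 m
C+Z_d+Z_r = 0.1000+0.0000+0.0600 = 0.1600 m
S_min ≈ 0.1280+0.3200+0.0000+0.1600  ⇒  S_min = 76/125 m

S_min = 76/125 m = 0.6080 m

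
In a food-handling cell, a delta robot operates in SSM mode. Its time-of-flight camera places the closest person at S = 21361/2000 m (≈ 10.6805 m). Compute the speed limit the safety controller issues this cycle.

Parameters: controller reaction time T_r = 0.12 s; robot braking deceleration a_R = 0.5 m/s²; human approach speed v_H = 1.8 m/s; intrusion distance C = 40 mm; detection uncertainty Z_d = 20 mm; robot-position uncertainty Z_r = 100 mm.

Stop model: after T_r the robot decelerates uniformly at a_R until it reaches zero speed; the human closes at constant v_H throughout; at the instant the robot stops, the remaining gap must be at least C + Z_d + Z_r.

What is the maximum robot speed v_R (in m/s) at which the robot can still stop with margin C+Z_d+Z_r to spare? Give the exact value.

v_R_max = 37/20 m/s = 1.8500 m/s

quadratic (1)·v² + (93/25)·v + (-20609/2000) = 0
  disc = (93/25)² − 4·(1)·(-20609/2000) = 137641/2500 ; √disc = 371/50
  v_R = (−(93/25) + 371/50) / (2·(1)) = 37/20 m/s
check:
stop time T_s = (37/20)/(1/2) = 3.7000 s
reaction-phase robot travel = 1.8500·0.1200 = 0.2220 m
robot covers 1.8500·3.7000 − ½·0.5000·3.7000² = 3.4225 m while stopping
human over T_r+T_s: 1.8000·(0.1200+3.7000) = 6.8760 m
margins: 0.0400+0.0200+0.1000 = 0.1600 m
sum ≈ 0.2220+3.4225+6.8760+0.1600 ≈ 10.6805 m = S ✓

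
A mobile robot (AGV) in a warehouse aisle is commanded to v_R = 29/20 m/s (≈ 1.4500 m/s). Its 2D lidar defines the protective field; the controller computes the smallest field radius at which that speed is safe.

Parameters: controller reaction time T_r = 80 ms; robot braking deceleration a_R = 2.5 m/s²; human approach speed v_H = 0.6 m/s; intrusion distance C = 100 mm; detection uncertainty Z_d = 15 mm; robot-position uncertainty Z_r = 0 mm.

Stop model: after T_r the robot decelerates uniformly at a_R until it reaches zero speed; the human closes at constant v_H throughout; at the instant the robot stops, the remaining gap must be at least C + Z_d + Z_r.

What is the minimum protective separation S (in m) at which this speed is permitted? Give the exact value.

S_min = 419/400 m = 1.0475 m

braking lasts T_s = (29/20)/(5/2) = 0.5800 s
reaction-phase robot travel = 1.4500·0.0800 = 0.1160 m
robot under decel: 1.4500²/(2·2.5000) = 0.4205 m
human closes 0.6000·0.6600 = 0.3960 m
residual clearance needed = 0.1000+0.0150+0.0000 = 0.1150 m
S_min ≈ 0.1160+0.4205+0.3960+0.1150  ⇒  S_min = 419/400 m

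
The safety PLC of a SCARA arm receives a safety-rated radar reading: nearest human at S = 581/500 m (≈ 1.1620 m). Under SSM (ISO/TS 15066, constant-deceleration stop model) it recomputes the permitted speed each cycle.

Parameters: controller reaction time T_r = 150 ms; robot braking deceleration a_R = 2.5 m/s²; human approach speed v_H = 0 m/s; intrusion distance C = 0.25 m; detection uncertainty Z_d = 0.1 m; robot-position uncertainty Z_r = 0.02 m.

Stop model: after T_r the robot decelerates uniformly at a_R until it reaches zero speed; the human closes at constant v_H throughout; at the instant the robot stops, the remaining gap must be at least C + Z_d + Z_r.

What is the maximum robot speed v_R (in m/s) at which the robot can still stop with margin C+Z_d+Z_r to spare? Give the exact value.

at the boundary: (1/5)·v² + (3/20)·v + (-99/125) = 0
  disc = (3/20)² − 4·(1/5)·(-99/125) = 6561/10000 ; √disc = 81/100
  v_R = (−(3/20) + 81/100) / (2·(1/5)) = 33/20 m/s
check:
braking lasts T_s = (33/20)/(5/2) = 0.6600 s
reaction-phase robot travel = 1.6500·0.1500 = 0.2475 m
robot covers 1.6500·0.6600 − ½·2.5000·0.6600² = 0.5445 m while stopping
person approaches 0.0000·(0.1500+0.6600) = 0.0000 m
margins: 0.2500+0.1000+0.0200 = 0.3700 m
sum ≈ 0.2475+0.5445+0.0000+0.3700 ≈ 1.1620 m = S ✓

v_R_max = 33/20 m/s = 1.6500 m/s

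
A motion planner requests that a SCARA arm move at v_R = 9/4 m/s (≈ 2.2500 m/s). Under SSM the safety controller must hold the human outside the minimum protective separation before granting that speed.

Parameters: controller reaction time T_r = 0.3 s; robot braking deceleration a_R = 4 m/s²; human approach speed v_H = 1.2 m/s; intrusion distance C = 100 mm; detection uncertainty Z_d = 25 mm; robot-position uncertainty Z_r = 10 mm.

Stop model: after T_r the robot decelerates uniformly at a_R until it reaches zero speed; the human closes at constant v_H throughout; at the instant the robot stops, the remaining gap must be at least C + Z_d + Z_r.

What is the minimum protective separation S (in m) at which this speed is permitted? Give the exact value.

S_min = 7929/3200 m = 2.4778 m

braking lasts T_s = (9/4)/4 = 0.5625 s
robot in T_r: 2.2500·0.3000 = 0.6750 m
robot covers 2.2500·0.5625 − ½·4.0000·0.5625² = 0.6328 m while stopping
human over T_r+T_s: 1.2000·(0.3000+0.5625) = 1.0350 m
C+Z_d+Z_r = 0.1000+0.0250+0.0100 = 0.1350 m
S_min ≈ 0.6750+0.6328+1.0350+0.1350  ⇒  S_min = 7929/3200 m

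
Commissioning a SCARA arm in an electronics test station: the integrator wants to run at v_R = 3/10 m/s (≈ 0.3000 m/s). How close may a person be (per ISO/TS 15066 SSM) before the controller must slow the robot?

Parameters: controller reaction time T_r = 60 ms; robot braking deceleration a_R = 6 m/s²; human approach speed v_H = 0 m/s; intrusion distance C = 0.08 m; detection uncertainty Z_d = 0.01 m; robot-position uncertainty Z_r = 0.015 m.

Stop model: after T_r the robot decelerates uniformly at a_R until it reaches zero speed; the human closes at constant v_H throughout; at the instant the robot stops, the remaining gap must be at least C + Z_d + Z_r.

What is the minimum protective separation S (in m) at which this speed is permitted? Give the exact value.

stop time T_s = (3/10)/6 = 0.0500 s
robot covers v_R·T_r = 0.3000·0.0600 = 0.0180 m before braking
robot covers 0.3000·0.0500 − ½·6.0000·0.0500² = 0.0075 m while stopping
human closes 0.0000·0.1100 = 0.0000 m
residual clearance needed = 0.0800+0.0100+0.0150 = 0.1050 m
S_min ≈ 0.0180+0.0075+0.0000+0.1050  ⇒  S_min = 261/2000 m

S_min = 261/2000 m = 0.1305 m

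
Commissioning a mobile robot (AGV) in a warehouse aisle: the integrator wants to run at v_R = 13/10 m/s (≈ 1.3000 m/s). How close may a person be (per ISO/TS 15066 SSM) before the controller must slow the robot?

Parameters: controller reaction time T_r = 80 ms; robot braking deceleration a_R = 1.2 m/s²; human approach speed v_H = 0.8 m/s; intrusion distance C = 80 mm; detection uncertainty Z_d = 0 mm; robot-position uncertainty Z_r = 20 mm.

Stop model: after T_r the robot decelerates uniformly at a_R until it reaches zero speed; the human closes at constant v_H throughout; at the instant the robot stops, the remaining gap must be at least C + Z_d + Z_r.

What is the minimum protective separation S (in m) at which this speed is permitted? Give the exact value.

S_min = 11033/6000 m = 1.8388 m

T_s = v_R/a_R = (13/10)/(6/5) = 1.0833 s
reaction-phase robot travel = 1.3000·0.0800 = 0.1040 m
robot covers 1.3000·1.0833 − ½·1.2000·1.0833² = 0.7042 m while stopping
person approaches 0.8000·(0.0800+1.0833) = 0.9307 m
margins: 0.0800+0.0000+0.0200 = 0.1000 m
S_min ≈ 0.1040+0.7042+0.9307+0.1000  ⇒  S_min = 11033/6000 m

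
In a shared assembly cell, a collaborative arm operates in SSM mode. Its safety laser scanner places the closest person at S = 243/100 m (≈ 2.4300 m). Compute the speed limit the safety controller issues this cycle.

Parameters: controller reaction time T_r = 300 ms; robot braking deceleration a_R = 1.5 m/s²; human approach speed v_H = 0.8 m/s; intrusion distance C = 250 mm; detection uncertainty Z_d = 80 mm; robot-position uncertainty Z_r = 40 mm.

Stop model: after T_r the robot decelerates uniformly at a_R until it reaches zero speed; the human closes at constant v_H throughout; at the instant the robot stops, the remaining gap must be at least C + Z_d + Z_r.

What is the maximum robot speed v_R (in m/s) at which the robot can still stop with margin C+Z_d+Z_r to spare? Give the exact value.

collect terms ⇒ (1/3)·v_R² + (5/6)·v_R + (-91/50) = 0
  disc = (5/6)² − 4·(1/3)·(-91/50) = 2809/900 ; √disc = 53/30
  v_R = (−(5/6) + 53/30) / (2·(1/3)) = 7/5 m/s
check:
braking lasts T_s = (7/5)/(3/2) = 0.9333 s
robot covers v_R·T_r = 1.4000·0.3000 = 0.4200 m before braking
braking distance = 1.4000²/(2·1.5000) = 0.6533 m
person approaches 0.8000·(0.3000+0.9333) = 0.9867 m
residual clearance needed = 0.2500+0.0800+0.0400 = 0.3700 m
sum ≈ 0.4200+0.6533+0.9867+0.3700 ≈ 2.4300 m = S ✓

v_R_max = 7/5 m/s = 1.4000 m/s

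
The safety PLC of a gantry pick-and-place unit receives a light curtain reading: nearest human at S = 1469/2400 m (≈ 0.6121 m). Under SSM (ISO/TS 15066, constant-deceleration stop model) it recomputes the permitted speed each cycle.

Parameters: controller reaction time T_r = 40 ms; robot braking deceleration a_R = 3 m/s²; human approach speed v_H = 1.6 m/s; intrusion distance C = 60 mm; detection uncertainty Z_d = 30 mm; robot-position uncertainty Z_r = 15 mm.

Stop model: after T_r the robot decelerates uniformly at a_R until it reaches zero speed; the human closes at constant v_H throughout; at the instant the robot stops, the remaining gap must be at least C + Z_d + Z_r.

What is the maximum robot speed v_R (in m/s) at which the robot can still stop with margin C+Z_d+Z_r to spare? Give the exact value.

quadratic (1/6)·v² + (43/75)·v + (-5317/12000) = 0
  disc = (43/75)² − 4·(1/6)·(-5317/12000) = 6241/10000 ; √disc = 79/100
  v_R = (−(43/75) + 79/100) / (2·(1/6)) = 13/20 m/s
check:
braking lasts T_s = (13/20)/3 = 0.2167 s
robot in T_r: 0.6500·0.0400 = 0.0260 m
robot under decel: 0.6500²/(2·3.0000) = 0.0704 m
person approaches 1.6000·(0.0400+0.2167) = 0.4107 m
residual clearance needed = 0.0600+0.0300+0.0150 = 0.1050 m
sum ≈ 0.0260+0.0704+0.4107+0.1050 ≈ 0.6121 m = S ✓

v_R_max = 13/20 m/s = 0.6500 m/s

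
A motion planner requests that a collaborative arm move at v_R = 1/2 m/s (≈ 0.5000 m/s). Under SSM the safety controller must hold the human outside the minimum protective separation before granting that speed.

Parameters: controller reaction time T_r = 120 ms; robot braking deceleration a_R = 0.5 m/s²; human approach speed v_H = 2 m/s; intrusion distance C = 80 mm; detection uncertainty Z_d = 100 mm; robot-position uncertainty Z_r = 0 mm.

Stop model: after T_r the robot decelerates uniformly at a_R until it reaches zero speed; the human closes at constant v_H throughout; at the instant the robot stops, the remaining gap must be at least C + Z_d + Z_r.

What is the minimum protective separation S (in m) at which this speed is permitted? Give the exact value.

braking lasts T_s = (1/2)/(1/2) = 1.0000 s
robot in T_r: 0.5000·0.1200 = 0.0600 m
robot covers 0.5000·1.0000 − ½·0.5000·1.0000² = 0.2500 m while stopping
human closes 2.0000·1.1200 = 2.2400 m
C+Z_d+Z_r = 0.0800+0.1000+0.0000 = 0.1800 m
S_min ≈ 0.0600+0.2500+2.2400+0.1800  ⇒  S_min = 273/100 m

S_min = 273/100 m = 2.7300 m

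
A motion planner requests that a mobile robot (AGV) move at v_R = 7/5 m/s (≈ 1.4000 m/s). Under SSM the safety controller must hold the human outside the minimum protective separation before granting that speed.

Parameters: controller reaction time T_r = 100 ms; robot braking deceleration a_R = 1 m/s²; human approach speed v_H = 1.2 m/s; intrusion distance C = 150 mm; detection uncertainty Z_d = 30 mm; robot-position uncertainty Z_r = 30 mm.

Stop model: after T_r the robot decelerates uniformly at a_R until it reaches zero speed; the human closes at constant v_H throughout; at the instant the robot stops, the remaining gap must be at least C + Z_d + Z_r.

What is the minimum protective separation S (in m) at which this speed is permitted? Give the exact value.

S_min = 313/100 m = 3.1300 m

T_s = v_R/a_R = (7/5)/1 = 1.4000 s
robot in T_r: 1.4000·0.1000 = 0.1400 m
braking distance = 1.4000²/(2·1.0000) = 0.9800 m
person approaches 1.2000·(0.1000+1.4000) = 1.8000 m
margins: 0.1500+0.0300+0.0300 = 0.2100 m
S_min ≈ 0.1400+0.9800+1.8000+0.2100  ⇒  S_min = 313/100 m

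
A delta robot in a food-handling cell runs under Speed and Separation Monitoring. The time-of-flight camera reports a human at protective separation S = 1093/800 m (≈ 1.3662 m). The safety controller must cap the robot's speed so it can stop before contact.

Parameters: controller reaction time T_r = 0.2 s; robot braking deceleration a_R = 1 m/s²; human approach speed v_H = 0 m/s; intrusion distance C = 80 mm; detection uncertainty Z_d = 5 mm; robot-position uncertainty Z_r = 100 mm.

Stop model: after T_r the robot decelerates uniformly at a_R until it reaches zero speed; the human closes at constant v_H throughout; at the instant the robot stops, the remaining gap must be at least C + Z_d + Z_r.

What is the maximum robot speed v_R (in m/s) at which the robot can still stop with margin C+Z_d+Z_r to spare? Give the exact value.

at the boundary: (1/2)·v² + (1/5)·v + (-189/160) = 0
  disc = (1/5)² − 4·(1/2)·(-189/160) = 961/400 ; √disc = 31/20
  v_R = (−(1/5) + 31/20) / (2·(1/2)) = 27/20 m/s
check:
stop time T_s = (27/20)/1 = 1.3500 s
reaction-phase robot travel = 1.3500·0.2000 = 0.2700 m
braking distance = 1.3500²/(2·1.0000) = 0.9113 m
person approaches 0.0000·(0.2000+1.3500) = 0.0000 m
margins: 0.0800+0.0050+0.1000 = 0.1850 m
sum ≈ 0.2700+0.9113+0.0000+0.1850 ≈ 1.3662 m = S ✓

v_R_max = 27/20 m/s = 1.3500 m/s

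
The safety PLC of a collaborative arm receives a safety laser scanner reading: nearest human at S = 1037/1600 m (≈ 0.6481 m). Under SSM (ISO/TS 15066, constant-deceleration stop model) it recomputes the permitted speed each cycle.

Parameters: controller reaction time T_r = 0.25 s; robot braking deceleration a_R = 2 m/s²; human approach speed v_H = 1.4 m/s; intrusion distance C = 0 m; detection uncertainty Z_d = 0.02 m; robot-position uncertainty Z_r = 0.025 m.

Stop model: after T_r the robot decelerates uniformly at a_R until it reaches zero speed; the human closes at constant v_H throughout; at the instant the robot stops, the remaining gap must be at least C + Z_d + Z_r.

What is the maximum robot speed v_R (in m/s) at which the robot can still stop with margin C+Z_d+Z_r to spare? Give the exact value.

v_R_max = 1/4 m/s = 0.2500 m/s

quadratic (1/4)·v² + (19/20)·v + (-81/320) = 0
  disc = (19/20)² − 4·(1/4)·(-81/320) = 1849/1600 ; √disc = 43/40
  v_R = (−(19/20) + 43/40) / (2·(1/4)) = 1/4 m/s
check:
braking lasts T_s = (1/4)/2 = 0.1250 s
robot in T_r: 0.2500·0.2500 = 0.0625 m
robot under decel: 0.2500²/(2·2.0000) = 0.0156 m
human over T_r+T_s: 1.4000·(0.2500+0.1250) = 0.5250 m
C+Z_d+Z_r = 0.0000+0.0200+0.0250 = 0.0450 m
sum ≈ 0.0625+0.0156+0.5250+0.0450 ≈ 0.6481 m = S ✓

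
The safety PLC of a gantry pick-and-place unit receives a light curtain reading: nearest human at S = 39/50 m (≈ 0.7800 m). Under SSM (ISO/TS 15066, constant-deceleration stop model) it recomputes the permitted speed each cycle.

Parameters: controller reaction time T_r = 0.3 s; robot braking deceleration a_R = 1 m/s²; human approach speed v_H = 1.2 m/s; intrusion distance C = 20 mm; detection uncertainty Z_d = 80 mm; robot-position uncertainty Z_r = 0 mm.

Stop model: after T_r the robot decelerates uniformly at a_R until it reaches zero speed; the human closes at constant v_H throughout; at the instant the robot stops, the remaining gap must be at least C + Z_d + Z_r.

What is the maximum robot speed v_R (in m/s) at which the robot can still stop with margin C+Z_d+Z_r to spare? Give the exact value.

v_R_max = 1/5 m/s = 0.2000 m/s

collect terms ⇒ (1/2)·v_R² + (3/2)·v_R + (-8/25) = 0
  disc = (3/2)² − 4·(1/2)·(-8/25) = 289/100 ; √disc = 17/10
  v_R = (−(3/2) + 17/10) / (2·(1/2)) = 1/5 m/s
check:
T_s = v_R/a_R = (1/5)/1 = 0.2000 s
robot covers v_R·T_r = 0.2000·0.3000 = 0.0600 m before braking
braking distance = 0.2000²/(2·1.0000) = 0.0200 m
person approaches 1.2000·(0.3000+0.2000) = 0.6000 m
C+Z_d+Z_r = 0.0200+0.0800+0.0000 = 0.1000 m
sum ≈ 0.0600+0.0200+0.6000+0.1000 ≈ 0.7800 m = S ✓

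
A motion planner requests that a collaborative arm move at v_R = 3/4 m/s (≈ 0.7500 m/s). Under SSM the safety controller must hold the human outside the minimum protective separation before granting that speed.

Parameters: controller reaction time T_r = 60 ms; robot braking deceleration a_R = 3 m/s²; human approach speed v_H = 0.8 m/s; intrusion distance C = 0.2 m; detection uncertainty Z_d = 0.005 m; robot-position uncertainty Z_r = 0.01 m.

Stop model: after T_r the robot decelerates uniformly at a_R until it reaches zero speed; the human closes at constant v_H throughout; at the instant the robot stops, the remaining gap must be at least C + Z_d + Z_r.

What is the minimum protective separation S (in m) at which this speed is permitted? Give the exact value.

T_s = v_R/a_R = (3/4)/3 = 0.2500 s
robot in T_r: 0.7500·0.0600 = 0.0450 m
robot under decel: 0.7500²/(2·3.0000) = 0.0938 m
human closes 0.8000·0.3100 = 0.2480 m
C+Z_d+Z_r = 0.2000+0.0050+0.0100 = 0.2150 m
S_min ≈ 0.0450+0.0938+0.2480+0.2150  ⇒  S_min = 2407/4000 m

S_min = 2407/4000 m = 0.6018 m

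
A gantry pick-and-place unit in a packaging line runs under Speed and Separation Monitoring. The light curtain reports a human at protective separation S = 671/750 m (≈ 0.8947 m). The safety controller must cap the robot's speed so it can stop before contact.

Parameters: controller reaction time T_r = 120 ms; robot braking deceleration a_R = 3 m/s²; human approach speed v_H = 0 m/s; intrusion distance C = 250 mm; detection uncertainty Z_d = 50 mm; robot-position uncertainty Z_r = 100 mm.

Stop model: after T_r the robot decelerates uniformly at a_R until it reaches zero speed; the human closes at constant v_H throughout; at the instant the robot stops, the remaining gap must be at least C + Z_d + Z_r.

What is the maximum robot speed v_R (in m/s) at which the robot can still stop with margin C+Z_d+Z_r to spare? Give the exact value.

v_R_max = 7/5 m/s = 1.4000 m/s

collect terms ⇒ (1/6)·v_R² + (3/25)·v_R + (-371/750) = 0
  disc = (3/25)² − 4·(1/6)·(-371/750) = 1936/5625 ; √disc = 44/75
  v_R = (−(3/25) + 44/75) / (2·(1/6)) = 7/5 m/s
check:
braking lasts T_s = (7/5)/3 = 0.4667 s
reaction-phase robot travel = 1.4000·0.1200 = 0.1680 m
braking distance = 1.4000²/(2·3.0000) = 0.3267 m
human closes 0.0000·0.5867 = 0.0000 m
residual clearance needed = 0.2500+0.0500+0.1000 = 0.4000 m
sum ≈ 0.1680+0.3267+0.0000+0.4000 ≈ 0.8947 m = S ✓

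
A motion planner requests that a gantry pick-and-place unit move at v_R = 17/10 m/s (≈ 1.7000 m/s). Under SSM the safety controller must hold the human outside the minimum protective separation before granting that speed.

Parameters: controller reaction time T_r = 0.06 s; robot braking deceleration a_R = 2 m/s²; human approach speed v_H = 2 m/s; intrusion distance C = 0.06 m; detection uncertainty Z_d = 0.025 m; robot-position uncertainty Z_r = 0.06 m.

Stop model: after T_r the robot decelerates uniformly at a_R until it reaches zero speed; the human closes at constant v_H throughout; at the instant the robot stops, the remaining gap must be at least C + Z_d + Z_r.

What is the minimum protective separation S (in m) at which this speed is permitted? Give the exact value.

S_min = 5579/2000 m = 2.7895 m

stop time T_s = (17/10)/2 = 0.8500 s
robot in T_r: 1.7000·0.0600 = 0.1020 m
robot under decel: 1.7000²/(2·2.0000) = 0.7225 m
human closes 2.0000·0.9100 = 1.8200 m
residual clearance needed = 0.0600+0.0250+0.0600 = 0.1450 m
S_min ≈ 0.1020+0.7225+1.8200+0.1450  ⇒  S_min = 5579/2000 m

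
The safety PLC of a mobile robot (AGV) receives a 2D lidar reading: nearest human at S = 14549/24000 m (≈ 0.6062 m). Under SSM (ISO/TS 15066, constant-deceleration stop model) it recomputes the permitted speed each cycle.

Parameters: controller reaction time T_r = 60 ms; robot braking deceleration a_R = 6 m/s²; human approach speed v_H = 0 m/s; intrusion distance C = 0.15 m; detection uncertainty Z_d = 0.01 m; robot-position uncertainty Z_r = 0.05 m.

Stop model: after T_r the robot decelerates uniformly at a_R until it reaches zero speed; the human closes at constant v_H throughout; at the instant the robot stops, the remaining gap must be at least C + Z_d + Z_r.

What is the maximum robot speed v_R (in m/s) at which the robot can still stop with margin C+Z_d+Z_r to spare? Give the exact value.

v_R_max = 37/20 m/s = 1.8500 m/s

at the boundary: (1/12)·v² + (3/50)·v + (-9509/24000) = 0
  disc = (3/50)² − 4·(1/12)·(-9509/24000) = 48841/360000 ; √disc = 221/600
  v_R = (−(3/50) + 221/600) / (2·(1/12)) = 37/20 m/s
check:
braking lasts T_s = (37/20)/6 = 0.3083 s
robot covers v_R·T_r = 1.8500·0.0600 = 0.1110 m before braking
braking distance = 1.8500²/(2·6.0000) = 0.2852 m
person approaches 0.0000·(0.0600+0.3083) = 0.0000 m
residual clearance needed = 0.1500+0.0100+0.0500 = 0.2100 m
sum ≈ 0.1110+0.2852+0.0000+0.2100 ≈ 0.6062 m = S ✓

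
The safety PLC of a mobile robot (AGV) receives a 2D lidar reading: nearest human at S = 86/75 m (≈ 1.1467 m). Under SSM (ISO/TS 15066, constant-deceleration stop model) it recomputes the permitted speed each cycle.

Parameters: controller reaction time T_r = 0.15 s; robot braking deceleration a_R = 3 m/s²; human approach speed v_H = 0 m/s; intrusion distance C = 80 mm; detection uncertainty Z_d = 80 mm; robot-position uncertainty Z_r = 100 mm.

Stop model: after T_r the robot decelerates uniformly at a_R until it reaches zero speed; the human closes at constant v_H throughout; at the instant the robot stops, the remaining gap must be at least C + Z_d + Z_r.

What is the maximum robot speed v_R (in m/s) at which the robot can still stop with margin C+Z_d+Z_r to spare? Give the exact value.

collect terms ⇒ (1/6)·v_R² + (3/20)·v_R + (-133/150) = 0
  disc = (3/20)² − 4·(1/6)·(-133/150) = 2209/3600 ; √disc = 47/60
  v_R = (−(3/20) + 47/60) / (2·(1/6)) = 19/10 m/s
check:
T_s = v_R/a_R = (19/10)/3 = 0.6333 s
reaction-phase robot travel = 1.9000·0.1500 = 0.2850 m
braking distance = 1.9000²/(2·3.0000) = 0.6017 m
human over T_r+T_s: 0.0000·(0.1500+0.6333) = 0.0000 m
margins: 0.0800+0.0800+0.1000 = 0.2600 m
sum ≈ 0.2850+0.6017+0.0000+0.2600 ≈ 1.1467 m = S ✓

v_R_max = 19/10 m/s = 1.9000 m/s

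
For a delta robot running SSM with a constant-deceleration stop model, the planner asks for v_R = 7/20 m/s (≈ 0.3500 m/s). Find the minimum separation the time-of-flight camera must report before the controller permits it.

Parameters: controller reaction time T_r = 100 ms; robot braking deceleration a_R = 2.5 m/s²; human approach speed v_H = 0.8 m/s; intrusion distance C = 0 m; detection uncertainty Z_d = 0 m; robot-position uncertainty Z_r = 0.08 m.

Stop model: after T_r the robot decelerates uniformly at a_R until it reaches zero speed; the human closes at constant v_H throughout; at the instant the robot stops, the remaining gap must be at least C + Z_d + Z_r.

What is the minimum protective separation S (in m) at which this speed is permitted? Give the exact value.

S_min = 663/2000 m = 0.3315 m

stop time T_s = (7/20)/(5/2) = 0.1400 s
reaction-phase robot travel = 0.3500·0.1000 = 0.0350 m
braking distance = 0.3500²/(2·2.5000) = 0.0245 m
human closes 0.8000·0.2400 = 0.1920 m
margins: 0.0000+0.0000+0.0800 = 0.0800 m
S_min ≈ 0.0350+0.0245+0.1920+0.0800  ⇒  S_min = 663/2000 m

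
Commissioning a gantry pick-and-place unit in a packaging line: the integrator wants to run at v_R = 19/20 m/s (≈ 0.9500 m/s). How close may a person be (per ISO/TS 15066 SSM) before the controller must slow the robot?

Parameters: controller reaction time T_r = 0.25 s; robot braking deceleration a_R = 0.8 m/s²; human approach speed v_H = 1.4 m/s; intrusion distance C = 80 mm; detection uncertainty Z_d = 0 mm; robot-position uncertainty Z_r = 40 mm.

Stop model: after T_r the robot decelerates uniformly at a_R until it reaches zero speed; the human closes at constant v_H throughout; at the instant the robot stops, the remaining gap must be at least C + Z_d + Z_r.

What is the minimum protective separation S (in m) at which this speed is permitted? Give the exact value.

braking lasts T_s = (19/20)/(4/5) = 1.1875 s
robot in T_r: 0.9500·0.2500 = 0.2375 m
robot under decel: 0.9500²/(2·0.8000) = 0.5641 m
human closes 1.4000·1.4375 = 2.0125 m
margins: 0.0800+0.0000+0.0400 = 0.1200 m
S_min ≈ 0.2375+0.5641+2.0125+0.1200  ⇒  S_min = 9389/3200 m

S_min = 9389/3200 m = 2.9341 m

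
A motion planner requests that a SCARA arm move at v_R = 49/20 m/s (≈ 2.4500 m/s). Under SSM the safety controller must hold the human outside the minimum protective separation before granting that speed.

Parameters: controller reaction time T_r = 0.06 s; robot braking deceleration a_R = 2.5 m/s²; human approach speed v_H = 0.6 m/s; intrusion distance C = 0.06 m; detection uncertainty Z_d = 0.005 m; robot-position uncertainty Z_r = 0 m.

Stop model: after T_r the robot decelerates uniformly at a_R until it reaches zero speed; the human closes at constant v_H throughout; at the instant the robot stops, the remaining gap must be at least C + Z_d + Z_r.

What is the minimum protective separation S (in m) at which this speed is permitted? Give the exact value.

stop time T_s = (49/20)/(5/2) = 0.9800 s
robot covers v_R·T_r = 2.4500·0.0600 = 0.1470 m before braking
braking distance = 2.4500²/(2·2.5000) = 1.2005 m
human closes 0.6000·1.0400 = 0.6240 m
C+Z_d+Z_r = 0.0600+0.0050+0.0000 = 0.0650 m
S_min ≈ 0.1470+1.2005+0.6240+0.0650  ⇒  S_min = 4073/2000 m

S_min = 4073/2000 m = 2.0365 m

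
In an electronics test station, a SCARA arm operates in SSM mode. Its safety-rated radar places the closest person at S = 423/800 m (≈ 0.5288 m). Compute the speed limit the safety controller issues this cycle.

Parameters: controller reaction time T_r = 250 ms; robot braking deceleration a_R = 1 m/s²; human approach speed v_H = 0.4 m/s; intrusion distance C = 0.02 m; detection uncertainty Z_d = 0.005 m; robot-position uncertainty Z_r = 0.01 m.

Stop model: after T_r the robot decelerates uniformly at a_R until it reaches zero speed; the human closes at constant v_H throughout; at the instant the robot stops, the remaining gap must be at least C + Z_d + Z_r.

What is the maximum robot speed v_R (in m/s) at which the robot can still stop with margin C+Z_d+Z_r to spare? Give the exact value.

v_R_max = 9/20 m/s = 0.4500 m/s

collect terms ⇒ (1/2)·v_R² + (13/20)·v_R + (-63/160) = 0
  disc = (13/20)² − 4·(1/2)·(-63/160) = 121/100 ; √disc = 11/10
  v_R = (−(13/20) + 11/10) / (2·(1/2)) = 9/20 m/s
check:
braking lasts T_s = (9/20)/1 = 0.4500 s
reaction-phase robot travel = 0.4500·0.2500 = 0.1125 m
braking distance = 0.4500²/(2·1.0000) = 0.1013 m
person approaches 0.4000·(0.2500+0.4500) = 0.2800 m
margins: 0.0200+0.0050+0.0100 = 0.0350 m
sum ≈ 0.1125+0.1013+0.2800+0.0350 ≈ 0.5288 m = S ✓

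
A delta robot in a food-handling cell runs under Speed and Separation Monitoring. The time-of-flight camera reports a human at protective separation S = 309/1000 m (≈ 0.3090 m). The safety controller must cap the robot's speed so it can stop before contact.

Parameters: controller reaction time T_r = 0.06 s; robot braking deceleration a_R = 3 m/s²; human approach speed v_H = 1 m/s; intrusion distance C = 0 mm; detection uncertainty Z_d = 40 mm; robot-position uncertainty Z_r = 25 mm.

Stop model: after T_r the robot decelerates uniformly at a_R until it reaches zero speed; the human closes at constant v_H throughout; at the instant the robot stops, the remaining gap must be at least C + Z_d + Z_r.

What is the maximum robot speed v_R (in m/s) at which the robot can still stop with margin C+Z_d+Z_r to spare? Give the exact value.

at the boundary: (1/6)·v² + (59/150)·v + (-23/125) = 0
  disc = (59/150)² − 4·(1/6)·(-23/125) = 6241/22500 ; √disc = 79/150
  v_R = (−(59/150) + 79/150) / (2·(1/6)) = 2/5 m/s
check:
stop time T_s = (2/5)/3 = 0.1333 s
reaction-phase robot travel = 0.4000·0.0600 = 0.0240 m
braking distance = 0.4000²/(2·3.0000) = 0.0267 m
human over T_r+T_s: 1.0000·(0.0600+0.1333) = 0.1933 m
residual clearance needed = 0.0000+0.0400+0.0250 = 0.0650 m
sum ≈ 0.0240+0.0267+0.1933+0.0650 ≈ 0.3090 m = S ✓

v_R_max = 2/5 m/s = 0.4000 m/s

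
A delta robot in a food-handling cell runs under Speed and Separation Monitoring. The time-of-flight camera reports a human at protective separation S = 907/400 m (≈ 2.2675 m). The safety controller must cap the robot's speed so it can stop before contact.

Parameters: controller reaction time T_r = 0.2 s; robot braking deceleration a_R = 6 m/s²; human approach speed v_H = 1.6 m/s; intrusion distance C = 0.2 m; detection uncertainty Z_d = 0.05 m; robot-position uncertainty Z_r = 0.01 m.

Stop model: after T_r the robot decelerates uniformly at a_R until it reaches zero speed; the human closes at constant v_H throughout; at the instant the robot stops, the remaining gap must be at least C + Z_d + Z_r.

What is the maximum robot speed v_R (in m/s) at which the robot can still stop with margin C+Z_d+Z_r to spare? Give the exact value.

v_R_max = 5/2 m/s = 2.5000 m/s

quadratic (1/12)·v² + (7/15)·v + (-27/16) = 0
  disc = (7/15)² − 4·(1/12)·(-27/16) = 2809/3600 ; √disc = 53/60
  v_R = (−(7/15) + 53/60) / (2·(1/12)) = 5/2 m/s
check:
stop time T_s = (5/2)/6 = 0.4167 s
reaction-phase robot travel = 2.5000·0.2000 = 0.5000 m
robot covers 2.5000·0.4167 − ½·6.0000·0.4167² = 0.5208 m while stopping
human closes 1.6000·0.6167 = 0.9867 m
margins: 0.2000+0.0500+0.0100 = 0.2600 m
sum ≈ 0.5000+0.5208+0.9867+0.2600 ≈ 2.2675 m = S ✓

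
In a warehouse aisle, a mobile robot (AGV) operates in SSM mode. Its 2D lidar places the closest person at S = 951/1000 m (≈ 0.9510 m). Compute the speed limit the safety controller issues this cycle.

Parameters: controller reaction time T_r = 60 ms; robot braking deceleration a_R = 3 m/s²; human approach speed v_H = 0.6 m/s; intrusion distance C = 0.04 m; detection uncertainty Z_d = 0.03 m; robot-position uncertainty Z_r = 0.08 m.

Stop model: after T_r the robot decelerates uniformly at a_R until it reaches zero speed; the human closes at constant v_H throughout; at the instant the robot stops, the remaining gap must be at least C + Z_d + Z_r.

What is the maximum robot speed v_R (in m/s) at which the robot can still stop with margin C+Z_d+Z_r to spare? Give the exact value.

v_R_max = 3/2 m/s = 1.5000 m/s

collect terms ⇒ (1/6)·v_R² + (13/50)·v_R + (-153/200) = 0
  disc = (13/50)² − 4·(1/6)·(-153/200) = 361/625 ; √disc = 19/25
  v_R = (−(13/50) + 19/25) / (2·(1/6)) = 3/2 m/s
check:
T_s = v_R/a_R = (3/2)/3 = 0.5000 s
robot covers v_R·T_r = 1.5000·0.0600 = 0.0900 m before braking
braking distance = 1.5000²/(2·3.0000) = 0.3750 m
human over T_r+T_s: 0.6000·(0.0600+0.5000) = 0.3360 m
residual clearance needed = 0.0400+0.0300+0.0800 = 0.1500 m
sum ≈ 0.0900+0.3750+0.3360+0.1500 ≈ 0.9510 m = S ✓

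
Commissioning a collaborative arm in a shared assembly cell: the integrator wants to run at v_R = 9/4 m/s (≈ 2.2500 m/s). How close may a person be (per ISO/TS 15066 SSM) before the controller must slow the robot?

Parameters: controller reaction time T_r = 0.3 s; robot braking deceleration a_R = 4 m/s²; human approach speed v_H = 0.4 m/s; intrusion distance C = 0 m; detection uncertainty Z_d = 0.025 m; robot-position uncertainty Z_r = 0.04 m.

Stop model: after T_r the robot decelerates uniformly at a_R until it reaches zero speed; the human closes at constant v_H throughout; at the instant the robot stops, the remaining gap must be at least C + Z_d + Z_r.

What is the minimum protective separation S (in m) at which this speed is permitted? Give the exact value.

braking lasts T_s = (9/4)/4 = 0.5625 s
reaction-phase robot travel = 2.2500·0.3000 = 0.6750 m
braking distance = 2.2500²/(2·4.0000) = 0.6328 m
person approaches 0.4000·(0.3000+0.5625) = 0.3450 m
C+Z_d+Z_r = 0.0000+0.0250+0.0400 = 0.0650 m
S_min ≈ 0.6750+0.6328+0.3450+0.0650  ⇒  S_min = 5497/3200 m

S_min = 5497/3200 m = 1.7178 m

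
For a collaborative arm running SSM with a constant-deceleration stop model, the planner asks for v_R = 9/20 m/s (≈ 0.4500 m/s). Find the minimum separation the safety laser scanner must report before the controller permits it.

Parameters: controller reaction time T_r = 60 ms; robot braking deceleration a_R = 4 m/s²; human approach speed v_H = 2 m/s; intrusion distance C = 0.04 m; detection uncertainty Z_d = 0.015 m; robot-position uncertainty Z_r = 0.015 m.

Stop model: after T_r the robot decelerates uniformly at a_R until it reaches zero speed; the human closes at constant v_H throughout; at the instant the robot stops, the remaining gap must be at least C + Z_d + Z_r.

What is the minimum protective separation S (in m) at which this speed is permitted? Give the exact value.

T_s = v_R/a_R = (9/20)/4 = 0.1125 s
reaction-phase robot travel = 0.4500·0.0600 = 0.0270 m
robot covers 0.4500·0.1125 − ½·4.0000·0.1125² = 0.0253 m while stopping
person approaches 2.0000·(0.0600+0.1125) = 0.3450 m
margins: 0.0400+0.0150+0.0150 = 0.0700 m
S_min ≈ 0.0270+0.0253+0.3450+0.0700  ⇒  S_min = 7477/16000 m

S_min = 7477/16000 m = 0.4673 m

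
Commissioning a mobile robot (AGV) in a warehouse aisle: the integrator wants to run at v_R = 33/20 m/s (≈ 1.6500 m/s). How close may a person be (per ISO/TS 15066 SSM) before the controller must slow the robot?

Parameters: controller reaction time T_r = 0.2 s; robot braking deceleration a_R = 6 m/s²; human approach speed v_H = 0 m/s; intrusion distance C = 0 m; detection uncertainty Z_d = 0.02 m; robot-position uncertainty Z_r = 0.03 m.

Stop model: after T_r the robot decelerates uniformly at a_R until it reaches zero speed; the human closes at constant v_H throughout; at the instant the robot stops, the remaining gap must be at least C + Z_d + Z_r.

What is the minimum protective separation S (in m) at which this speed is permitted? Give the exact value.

S_min = 971/1600 m = 0.6069 m

braking lasts T_s = (33/20)/6 = 0.2750 s
robot in T_r: 1.6500·0.2000 = 0.3300 m
robot covers 1.6500·0.2750 − ½·6.0000·0.2750² = 0.2269 m while stopping
person approaches 0.0000·(0.2000+0.2750) = 0.0000 m
residual clearance needed = 0.0000+0.0200+0.0300 = 0.0500 m
S_min ≈ 0.3300+0.2269+0.0000+0.0500  ⇒  S_min = 971/1600 m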